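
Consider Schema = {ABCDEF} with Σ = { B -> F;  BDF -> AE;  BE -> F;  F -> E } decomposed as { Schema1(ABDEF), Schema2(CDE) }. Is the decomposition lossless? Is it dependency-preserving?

Lossless test: (DE)⁺ = {DE}, which is a superkey of neither fragment — lossy.
Dependency preservation: every FD's attributes lie within a single fragment, so each can be enforced locally — preserved.

lossy but dependency-preserving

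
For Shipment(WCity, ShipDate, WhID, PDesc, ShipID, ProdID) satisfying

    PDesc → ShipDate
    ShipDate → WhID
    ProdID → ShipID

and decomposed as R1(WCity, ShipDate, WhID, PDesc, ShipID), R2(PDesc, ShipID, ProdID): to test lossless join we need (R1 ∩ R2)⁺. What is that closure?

R1 ∩ R2 = {PDesc, ShipID}.
PDesc → ShipDate applies, adding ShipDate
ShipDate → WhID applies, adding WhID
Closure: {ShipDate, WhID, PDesc, ShipID}.

ShipDate, WhID, PDesc, ShipID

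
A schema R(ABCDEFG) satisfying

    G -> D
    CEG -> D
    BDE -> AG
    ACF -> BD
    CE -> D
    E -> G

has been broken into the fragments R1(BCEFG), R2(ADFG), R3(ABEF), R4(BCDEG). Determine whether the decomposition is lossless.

Yes

Chase test. Columns are ABCDEFG; row i has aⱼ where attribute j ∈ Ri, else bᵢⱼ.
Initial tableau (one row per fragment):
  row 1: b11 a2 a3 b14 a5 a6 a7
  row 2: a1 b22 b23 a4 b25 a6 a7
  row 3: a1 a2 b33 b34 a5 a6 b37
  row 4: b41 a2 a3 a4 a5 b46 a7
Rows 1 and 2 agree on G; apply G→D and equate their D entries.
Rows 1 and 4 agree on BDE; apply BDE→AG and equate their AG entries.
Rows 1 and 3 agree on E; apply E→G and equate their G entries.
Rows 1 and 3 agree on G; apply G→D and equate their D entries.
Rows 1 and 3 agree on BDE; apply BDE→AG and equate their AG entries.
Row 1 is now all distinguished symbols — the join is lossless.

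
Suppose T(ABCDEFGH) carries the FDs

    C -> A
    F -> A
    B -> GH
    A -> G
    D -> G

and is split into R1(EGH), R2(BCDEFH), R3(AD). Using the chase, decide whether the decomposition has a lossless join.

No

Chase test. Columns are ABCDEFGH; row i has aⱼ where attribute j ∈ Ri, else bᵢⱼ.
Initial tableau (one row per fragment):
  row 1: b11 b12 b13 b14 a5 b16 a7 a8
  row 2: b21 a2 a3 a4 a5 a6 b27 a8
  row 3: a1 b32 b33 a4 b35 b36 b37 b38
Rows 2 and 3 agree on D; apply D→G and equate their G entries.
No row becomes fully distinguished — the join is lossy.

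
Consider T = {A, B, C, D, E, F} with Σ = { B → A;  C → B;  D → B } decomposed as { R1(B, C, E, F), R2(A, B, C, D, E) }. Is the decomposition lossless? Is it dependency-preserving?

lossy but dependency-preserving

Lossless test: (B, C, E)⁺ = {A, B, C, E}, which is a superkey of neither fragment — lossy.
Dependency preservation: every FD's attributes lie within a single fragment, so each can be enforced locally — preserved.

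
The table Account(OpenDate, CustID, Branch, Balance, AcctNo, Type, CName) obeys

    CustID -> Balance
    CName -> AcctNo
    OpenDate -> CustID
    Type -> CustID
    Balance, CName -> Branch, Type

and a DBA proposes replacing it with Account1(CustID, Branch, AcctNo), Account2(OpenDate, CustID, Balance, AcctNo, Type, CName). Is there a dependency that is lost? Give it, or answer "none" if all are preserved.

Check Balance, CName → Branch, Type: no single fragment contains all of {Branch, Balance, Type, CName}, and the restricted closure of {Balance, CName} across the fragments never reaches {Branch, Type}.
CustID → Balance is preserved.
CName → AcctNo is preserved.
OpenDate → CustID is preserved.
Type → CustID is preserved.

Balance, CName -> Branch, Type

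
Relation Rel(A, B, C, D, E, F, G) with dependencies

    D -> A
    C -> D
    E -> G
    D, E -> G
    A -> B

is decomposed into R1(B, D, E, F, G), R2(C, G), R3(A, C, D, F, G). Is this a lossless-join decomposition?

No

Chase test. Columns are A, B, C, D, E, F, G; row i has aⱼ where attribute j ∈ Ri, else bᵢⱼ.
Initial tableau (one row per fragment):
  row 1: b11 a2 b13 a4 a5 a6 a7
  row 2: b21 b22 a3 b24 b25 b26 a7
  row 3: a1 b32 a3 a4 b35 a6 a7
Rows 1 and 3 agree on D; apply D→A and equate their A entries.
Rows 2 and 3 agree on C; apply C→D and equate their D entries.
Rows 1 and 3 agree on A; apply A→B and equate their B entries.
Rows 1 and 2 agree on D; apply D→A and equate their A entries.
Rows 1 and 2 agree on A; apply A→B and equate their B entries.
No row becomes fully distinguished — the join is lossy.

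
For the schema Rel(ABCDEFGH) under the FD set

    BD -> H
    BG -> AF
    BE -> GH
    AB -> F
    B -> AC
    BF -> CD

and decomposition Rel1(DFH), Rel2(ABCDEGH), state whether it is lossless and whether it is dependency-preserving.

Lossless test: (DH)⁺ = {DH}, which is a superkey of neither fragment — lossy.
Dependency preservation: the restricted closure of {BG} across the fragments never reaches {AF}, so BG → AF cannot be enforced without a join — not preserved.

lossy and not dependency-preserving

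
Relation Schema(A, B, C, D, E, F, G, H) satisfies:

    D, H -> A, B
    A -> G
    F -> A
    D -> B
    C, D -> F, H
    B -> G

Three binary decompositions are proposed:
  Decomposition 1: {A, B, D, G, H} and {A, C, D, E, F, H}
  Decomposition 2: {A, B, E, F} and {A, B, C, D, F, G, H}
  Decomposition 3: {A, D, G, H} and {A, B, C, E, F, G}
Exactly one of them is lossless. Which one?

Decomposition 1: common = {A, D, H}, closure = {A, B, D, G, H} → lossless.
Decomposition 2: common = {A, B, F}, closure = {A, B, F, G} → lossy.
Decomposition 3: common = {A, G}, closure = {A, G} → lossy.

Decomposition 1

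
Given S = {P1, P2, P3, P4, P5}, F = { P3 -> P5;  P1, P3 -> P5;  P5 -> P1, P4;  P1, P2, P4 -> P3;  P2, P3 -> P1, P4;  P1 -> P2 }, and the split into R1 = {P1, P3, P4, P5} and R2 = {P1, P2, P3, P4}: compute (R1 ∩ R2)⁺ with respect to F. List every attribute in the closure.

P1, P2, P3, P4, P5

R1 ∩ R2 = {P1, P3, P4}.
P3 → P5 applies, adding P5
P1 → P2 applies, adding P2
Closure: {P1, P2, P3, P4, P5}.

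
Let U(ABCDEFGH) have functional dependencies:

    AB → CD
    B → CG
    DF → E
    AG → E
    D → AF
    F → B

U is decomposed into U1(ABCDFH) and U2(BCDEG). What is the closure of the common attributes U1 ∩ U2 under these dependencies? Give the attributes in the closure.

ABCDEFG

U1 ∩ U2 = {BCD}.
B → CG applies, adding G
D → AF applies, adding AF
DF → E applies, adding E
Closure: {ABCDEFG}.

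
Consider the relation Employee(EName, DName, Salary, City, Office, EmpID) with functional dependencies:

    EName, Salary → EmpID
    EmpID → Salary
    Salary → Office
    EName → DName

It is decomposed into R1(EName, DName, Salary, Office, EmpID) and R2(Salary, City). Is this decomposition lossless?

No

Common attributes: R1 ∩ R2 = {Salary}.
Closure of {Salary}: Salary → Office applies, adding Office. So (Salary)⁺ = {Salary, Office}.
The closure contains neither all of R1 = {EName, DName, Salary, Office, EmpID} nor all of R2 = {Salary, City}, so the common attributes are not a superkey of either fragment. The join is lossy.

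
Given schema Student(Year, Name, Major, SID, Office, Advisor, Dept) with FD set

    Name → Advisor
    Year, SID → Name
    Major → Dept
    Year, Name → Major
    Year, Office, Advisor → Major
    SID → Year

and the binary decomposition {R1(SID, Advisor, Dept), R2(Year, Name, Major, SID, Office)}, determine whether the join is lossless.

Common attributes: R1 ∩ R2 = {SID}.
Closure of {SID}: SID → Year applies, adding Year; Year, SID → Name applies, adding Name; Year, Name → Major applies, adding Major; Name → Advisor applies, adding Advisor; Major → Dept applies, adding Dept. So (SID)⁺ = {Year, Name, Major, SID, Advisor, Dept}.
This closure contains every attribute of R1, so R1 ∩ R2 → R1. The join is lossless.

Yes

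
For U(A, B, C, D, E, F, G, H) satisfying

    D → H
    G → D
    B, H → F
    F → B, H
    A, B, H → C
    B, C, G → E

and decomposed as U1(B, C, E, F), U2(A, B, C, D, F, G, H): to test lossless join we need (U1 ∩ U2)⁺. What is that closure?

U1 ∩ U2 = {B, C, F}.
F → B, H applies, adding H
Closure: {B, C, F, H}.

B, C, F, H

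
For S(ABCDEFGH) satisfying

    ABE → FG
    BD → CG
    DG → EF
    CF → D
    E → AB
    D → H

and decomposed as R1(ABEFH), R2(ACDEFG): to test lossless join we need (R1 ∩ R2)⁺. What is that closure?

ABEFG

R1 ∩ R2 = {AEF}.
E → AB applies, adding B
ABE → FG applies, adding G
Closure: {ABEFG}.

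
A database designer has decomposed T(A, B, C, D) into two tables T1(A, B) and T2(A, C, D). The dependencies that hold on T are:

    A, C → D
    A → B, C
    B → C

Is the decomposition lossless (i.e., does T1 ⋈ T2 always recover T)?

Common attributes: T1 ∩ T2 = {A}.
Closure of {A}: A → B, C applies, adding B, C; A, C → D applies, adding D. So (A)⁺ = {A, B, C, D}.
This closure contains every attribute of T1, so T1 ∩ T2 → T1. The join is lossless.

Yes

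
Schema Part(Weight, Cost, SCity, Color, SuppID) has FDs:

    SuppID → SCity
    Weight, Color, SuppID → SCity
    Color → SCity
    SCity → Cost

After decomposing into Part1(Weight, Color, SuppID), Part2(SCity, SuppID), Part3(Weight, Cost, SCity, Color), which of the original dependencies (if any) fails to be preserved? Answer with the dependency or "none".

none

SuppID → SCity lies within Part2.
Weight, Color, SuppID → SCity: restricted closure across fragments reaches SCity.
Color → SCity lies within Part3.
SCity → Cost lies within Part3.
Every dependency is enforceable on the fragments, so the decomposition is dependency-preserving.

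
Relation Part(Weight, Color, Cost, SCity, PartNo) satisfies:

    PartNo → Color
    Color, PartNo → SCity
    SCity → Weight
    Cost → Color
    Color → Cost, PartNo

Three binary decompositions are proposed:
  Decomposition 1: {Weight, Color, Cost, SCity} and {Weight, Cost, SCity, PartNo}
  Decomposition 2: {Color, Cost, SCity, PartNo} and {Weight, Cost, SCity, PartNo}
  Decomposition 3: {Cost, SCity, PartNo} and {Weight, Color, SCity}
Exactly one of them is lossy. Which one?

Decomposition 1: common = {Weight, Cost, SCity}, closure = {Weight, Color, Cost, SCity, PartNo} → lossless.
Decomposition 2: common = {Cost, SCity, PartNo}, closure = {Weight, Color, Cost, SCity, PartNo} → lossless.
Decomposition 3: common = {SCity}, closure = {Weight, SCity} → lossy.

Decomposition 3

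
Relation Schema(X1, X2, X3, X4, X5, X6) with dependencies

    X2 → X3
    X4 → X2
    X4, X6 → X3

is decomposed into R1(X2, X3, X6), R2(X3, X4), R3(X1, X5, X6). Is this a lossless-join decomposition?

No

Chase test. Columns are X1, X2, X3, X4, X5, X6; row i has aⱼ where attribute j ∈ Ri, else bᵢⱼ.
Initial tableau (one row per fragment):
  row 1: b11 a2 a3 b14 b15 a6
  row 2: b21 b22 a3 a4 b25 b26
  row 3: a1 b32 b33 b34 a5 a6
No row becomes fully distinguished — the join is lossy.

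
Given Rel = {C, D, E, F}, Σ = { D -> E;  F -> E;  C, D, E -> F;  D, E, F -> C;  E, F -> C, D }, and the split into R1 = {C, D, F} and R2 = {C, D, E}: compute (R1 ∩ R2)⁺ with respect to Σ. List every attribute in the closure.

C, D, E, F

R1 ∩ R2 = {C, D}.
D → E applies, adding E
C, D, E → F applies, adding F
Closure: {C, D, E, F}.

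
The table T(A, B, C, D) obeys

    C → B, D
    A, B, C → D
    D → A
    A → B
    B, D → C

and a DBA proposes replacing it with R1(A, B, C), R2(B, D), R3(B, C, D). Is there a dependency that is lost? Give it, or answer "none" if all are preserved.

C → B, D lies within R3.
A, B, C → D: restricted closure across fragments reaches D.
D → A: restricted closure across fragments reaches A.
A → B lies within R1.
B, D → C lies within R3.
Every dependency is enforceable on the fragments, so the decomposition is dependency-preserving.

none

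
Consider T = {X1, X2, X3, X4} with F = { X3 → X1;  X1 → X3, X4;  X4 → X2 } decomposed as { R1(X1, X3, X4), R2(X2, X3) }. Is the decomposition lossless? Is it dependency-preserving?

lossless but not dependency-preserving

Lossless test: (X3)⁺ = {X1, X2, X3, X4}, which contains all of one fragment — lossless.
Dependency preservation: the restricted closure of {X4} across the fragments never reaches {X2}, so X4 → X2 cannot be enforced without a join — not preserved.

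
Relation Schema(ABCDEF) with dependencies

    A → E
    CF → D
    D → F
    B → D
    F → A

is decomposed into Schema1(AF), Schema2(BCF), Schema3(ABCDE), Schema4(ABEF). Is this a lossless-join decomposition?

Chase test. Columns are ABCDEF; row i has aⱼ where attribute j ∈ Schemai, else bᵢⱼ.
Initial tableau (one row per fragment):
  row 1: a1 b12 b13 b14 b15 a6
  row 2: b21 a2 a3 b24 b25 a6
  row 3: a1 a2 a3 a4 a5 b36
  row 4: a1 a2 b43 b44 a5 a6
Rows 1 and 3 agree on A; apply A→E and equate their E entries.
Rows 2 and 3 agree on B; apply B→D and equate their D entries.
Rows 2 and 4 agree on B; apply B→D and equate their D entries.
Rows 1 and 2 agree on F; apply F→A and equate their A entries.
Rows 1 and 2 agree on A; apply A→E and equate their E entries.
Rows 2 and 3 agree on D; apply D→F and equate their F entries.
Row 2 is now all distinguished symbols — the join is lossless.

Yes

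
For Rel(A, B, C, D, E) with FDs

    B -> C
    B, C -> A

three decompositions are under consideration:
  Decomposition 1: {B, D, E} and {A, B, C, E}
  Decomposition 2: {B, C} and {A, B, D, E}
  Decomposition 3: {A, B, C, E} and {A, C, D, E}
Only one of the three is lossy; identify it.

Decomposition 1: common = {B, E}, closure = {A, B, C, E} → lossless.
Decomposition 2: common = {B}, closure = {A, B, C} → lossless.
Decomposition 3: common = {A, C, E}, closure = {A, C, E} → lossy.

Decomposition 3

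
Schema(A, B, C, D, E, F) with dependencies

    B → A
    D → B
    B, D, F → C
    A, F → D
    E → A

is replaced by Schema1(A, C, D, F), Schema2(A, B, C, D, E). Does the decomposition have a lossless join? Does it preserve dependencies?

Lossless test: (A, C, D)⁺ = {A, B, C, D}, which is a superkey of neither fragment — lossy.
Dependency preservation: B, D, F → C is not contained in any single fragment, but the restricted closure of its left-hand side across the fragments still reaches the right-hand side; the remaining FDs each lie inside some fragment. All dependencies are preserved.

lossy but dependency-preserving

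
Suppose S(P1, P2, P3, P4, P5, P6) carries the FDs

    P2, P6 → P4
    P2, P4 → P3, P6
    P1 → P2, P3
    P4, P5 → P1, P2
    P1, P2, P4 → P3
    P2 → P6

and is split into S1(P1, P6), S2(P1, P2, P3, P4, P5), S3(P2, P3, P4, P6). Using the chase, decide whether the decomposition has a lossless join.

Chase test. Columns are P1, P2, P3, P4, P5, P6; row i has aⱼ where attribute j ∈ Si, else bᵢⱼ.
Initial tableau (one row per fragment):
  row 1: a1 b12 b13 b14 b15 a6
  row 2: a1 a2 a3 a4 a5 b26
  row 3: b31 a2 a3 a4 b35 a6
Rows 2 and 3 agree on P2, P4; apply P2, P4→P3, P6 and equate their P3, P6 entries.
Rows 1 and 2 agree on P1; apply P1→P2, P3 and equate their P2, P3 entries.
Rows 1 and 2 agree on P2, P6; apply P2, P6→P4 and equate their P4 entries.
Row 2 is now all distinguished symbols — the join is lossless.

Yes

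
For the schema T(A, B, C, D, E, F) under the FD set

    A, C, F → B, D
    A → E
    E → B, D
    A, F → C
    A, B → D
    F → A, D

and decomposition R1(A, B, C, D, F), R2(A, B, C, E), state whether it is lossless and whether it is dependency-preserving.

Lossless test: (A, B, C)⁺ = {A, B, C, D, E}, which contains all of one fragment — lossless.
Dependency preservation: the restricted closure of {E} across the fragments never reaches {B, D}, so E → B, D cannot be enforced without a join — not preserved.

lossless but not dependency-preserving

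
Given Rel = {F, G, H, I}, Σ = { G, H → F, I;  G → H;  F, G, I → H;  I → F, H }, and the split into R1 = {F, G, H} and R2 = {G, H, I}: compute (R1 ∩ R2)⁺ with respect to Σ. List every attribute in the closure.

F, G, H, I

R1 ∩ R2 = {G, H}.
G, H → F, I applies, adding F, I
Closure: {F, G, H, I}.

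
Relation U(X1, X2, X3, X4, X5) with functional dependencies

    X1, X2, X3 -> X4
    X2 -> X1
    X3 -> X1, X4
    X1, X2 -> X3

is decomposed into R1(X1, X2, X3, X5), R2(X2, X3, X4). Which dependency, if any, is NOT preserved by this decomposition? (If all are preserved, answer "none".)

none

X1, X2, X3 → X4: restricted closure across fragments reaches X4.
X2 → X1 lies within R1.
X3 → X1, X4: restricted closure across fragments reaches X1, X4.
X1, X2 → X3 lies within R1.
Every dependency is enforceable on the fragments, so the decomposition is dependency-preserving.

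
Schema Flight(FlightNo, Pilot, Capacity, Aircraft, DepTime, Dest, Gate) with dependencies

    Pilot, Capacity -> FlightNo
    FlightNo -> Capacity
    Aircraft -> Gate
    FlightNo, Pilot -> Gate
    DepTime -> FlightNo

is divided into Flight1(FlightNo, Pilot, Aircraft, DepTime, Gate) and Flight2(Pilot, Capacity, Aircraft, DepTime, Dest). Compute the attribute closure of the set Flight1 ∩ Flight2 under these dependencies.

Flight1 ∩ Flight2 = {Pilot, Aircraft, DepTime}.
Aircraft → Gate applies, adding Gate
DepTime → FlightNo applies, adding FlightNo
FlightNo → Capacity applies, adding Capacity
Closure: {FlightNo, Pilot, Capacity, Aircraft, DepTime, Gate}.

FlightNo, Pilot, Capacity, Aircraft, DepTime, Gate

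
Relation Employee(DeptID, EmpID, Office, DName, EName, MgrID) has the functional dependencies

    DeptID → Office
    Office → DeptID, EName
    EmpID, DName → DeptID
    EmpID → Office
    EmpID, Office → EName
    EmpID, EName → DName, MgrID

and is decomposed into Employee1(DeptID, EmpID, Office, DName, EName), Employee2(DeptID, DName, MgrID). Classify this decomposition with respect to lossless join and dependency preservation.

lossy and not dependency-preserving

Lossless test: (DeptID, DName)⁺ = {DeptID, Office, DName, EName}, which is a superkey of neither fragment — lossy.
Dependency preservation: the restricted closure of {EmpID, EName} across the fragments never reaches {DName, MgrID}, so EmpID, EName → DName, MgrID cannot be enforced without a join — not preserved.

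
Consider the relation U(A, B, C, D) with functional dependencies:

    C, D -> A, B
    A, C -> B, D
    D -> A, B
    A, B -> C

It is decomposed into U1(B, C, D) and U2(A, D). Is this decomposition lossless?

Common attributes: U1 ∩ U2 = {D}.
Closure of {D}: D → A, B applies, adding A, B; A, B → C applies, adding C. So (D)⁺ = {A, B, C, D}.
This closure contains every attribute of U1, so U1 ∩ U2 → U1. The join is lossless.

Yes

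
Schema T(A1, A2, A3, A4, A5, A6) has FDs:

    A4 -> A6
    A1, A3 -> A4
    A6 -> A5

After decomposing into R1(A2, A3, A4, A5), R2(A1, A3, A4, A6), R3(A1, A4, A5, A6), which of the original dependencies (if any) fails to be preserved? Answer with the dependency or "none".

none

A4 → A6 lies within R2.
A1, A3 → A4 lies within R2.
A6 → A5 lies within R3.
Every dependency is enforceable on the fragments, so the decomposition is dependency-preserving.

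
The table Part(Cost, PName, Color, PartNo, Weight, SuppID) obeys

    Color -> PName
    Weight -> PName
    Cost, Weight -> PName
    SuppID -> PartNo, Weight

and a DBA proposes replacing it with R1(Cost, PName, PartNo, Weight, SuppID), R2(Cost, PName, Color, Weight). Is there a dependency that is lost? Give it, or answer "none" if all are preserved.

none

Color → PName lies within R2.
Weight → PName lies within R1.
Cost, Weight → PName lies within R1.
SuppID → PartNo, Weight lies within R1.
Every dependency is enforceable on the fragments, so the decomposition is dependency-preserving.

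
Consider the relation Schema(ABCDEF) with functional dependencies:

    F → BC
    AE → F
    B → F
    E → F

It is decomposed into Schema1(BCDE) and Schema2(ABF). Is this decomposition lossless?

No

Common attributes: Schema1 ∩ Schema2 = {B}.
Closure of {B}: B → F applies, adding F; F → BC applies, adding C. So (B)⁺ = {BCF}.
The closure contains neither all of Schema1 = {BCDE} nor all of Schema2 = {ABF}, so the common attributes are not a superkey of either fragment. The join is lossy.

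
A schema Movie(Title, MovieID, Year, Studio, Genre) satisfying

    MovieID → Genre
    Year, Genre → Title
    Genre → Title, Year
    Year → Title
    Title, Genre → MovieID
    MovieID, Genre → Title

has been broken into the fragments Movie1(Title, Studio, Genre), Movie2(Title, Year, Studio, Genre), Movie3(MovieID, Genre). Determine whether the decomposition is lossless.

Chase test. Columns are Title, MovieID, Year, Studio, Genre; row i has aⱼ where attribute j ∈ Moviei, else bᵢⱼ.
Initial tableau (one row per fragment):
  row 1: a1 b12 b13 a4 a5
  row 2: a1 b22 a3 a4 a5
  row 3: b31 a2 b33 b34 a5
Rows 1 and 2 agree on Genre; apply Genre→Title, Year and equate their Title, Year entries.
Rows 1 and 3 agree on Genre; apply Genre→Title, Year and equate their Title, Year entries.
Rows 1 and 2 agree on Title, Genre; apply Title, Genre→MovieID and equate their MovieID entries.
Rows 1 and 3 agree on Title, Genre; apply Title, Genre→MovieID and equate their MovieID entries.
Row 1 is now all distinguished symbols — the join is lossless.

Yes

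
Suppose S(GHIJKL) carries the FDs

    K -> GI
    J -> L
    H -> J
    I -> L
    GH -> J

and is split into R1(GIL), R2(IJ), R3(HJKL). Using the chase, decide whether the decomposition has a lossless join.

Chase test. Columns are GHIJKL; row i has aⱼ where attribute j ∈ Ri, else bᵢⱼ.
Initial tableau (one row per fragment):
  row 1: a1 b12 a3 b14 b15 a6
  row 2: b21 b22 a3 a4 b25 b26
  row 3: b31 a2 b33 a4 a5 a6
Rows 2 and 3 agree on J; apply J→L and equate their L entries.
No row becomes fully distinguished — the join is lossy.

No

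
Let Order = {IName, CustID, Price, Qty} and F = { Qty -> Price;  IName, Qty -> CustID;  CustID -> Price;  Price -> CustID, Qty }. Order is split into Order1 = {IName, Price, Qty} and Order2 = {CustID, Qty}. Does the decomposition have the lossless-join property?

Yes

Common attributes: Order1 ∩ Order2 = {Qty}.
Closure of {Qty}: Qty → Price applies, adding Price; Price → CustID, Qty applies, adding CustID. So (Qty)⁺ = {CustID, Price, Qty}.
This closure contains every attribute of Order2, so Order1 ∩ Order2 → Order2. The join is lossless.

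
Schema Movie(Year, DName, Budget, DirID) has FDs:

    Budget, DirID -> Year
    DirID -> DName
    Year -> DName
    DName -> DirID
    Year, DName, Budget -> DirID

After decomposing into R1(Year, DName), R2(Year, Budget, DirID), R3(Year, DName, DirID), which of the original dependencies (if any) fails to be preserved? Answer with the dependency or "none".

Budget, DirID → Year lies within R2.
DirID → DName lies within R3.
Year → DName lies within R1.
DName → DirID lies within R3.
Year, DName, Budget → DirID: restricted closure across fragments reaches DirID.
Every dependency is enforceable on the fragments, so the decomposition is dependency-preserving.

none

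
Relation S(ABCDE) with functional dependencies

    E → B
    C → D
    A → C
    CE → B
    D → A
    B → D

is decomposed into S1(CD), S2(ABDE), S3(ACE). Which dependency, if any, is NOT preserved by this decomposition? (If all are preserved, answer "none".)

E → B lies within S2.
C → D lies within S1.
A → C lies within S3.
CE → B: restricted closure across fragments reaches B.
D → A lies within S2.
B → D lies within S2.
Every dependency is enforceable on the fragments, so the decomposition is dependency-preserving.

none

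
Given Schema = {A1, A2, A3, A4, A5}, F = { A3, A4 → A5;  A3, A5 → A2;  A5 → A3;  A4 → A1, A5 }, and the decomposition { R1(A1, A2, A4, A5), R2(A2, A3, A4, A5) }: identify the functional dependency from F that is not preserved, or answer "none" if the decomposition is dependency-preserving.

none

A3, A4 → A5 lies within R2.
A3, A5 → A2 lies within R2.
A5 → A3 lies within R2.
A4 → A1, A5 lies within R1.
Every dependency is enforceable on the fragments, so the decomposition is dependency-preserving.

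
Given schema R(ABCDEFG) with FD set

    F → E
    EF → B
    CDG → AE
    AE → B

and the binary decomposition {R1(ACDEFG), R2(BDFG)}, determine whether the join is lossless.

Common attributes: R1 ∩ R2 = {DFG}.
Closure of {DFG}: F → E applies, adding E; EF → B applies, adding B. So (DFG)⁺ = {BDEFG}.
This closure contains every attribute of R2, so R1 ∩ R2 → R2. The join is lossless.

Yes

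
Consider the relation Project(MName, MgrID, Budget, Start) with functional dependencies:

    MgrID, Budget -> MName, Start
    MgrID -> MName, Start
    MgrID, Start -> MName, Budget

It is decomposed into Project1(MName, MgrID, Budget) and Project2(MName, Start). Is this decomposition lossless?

No

Common attributes: Project1 ∩ Project2 = {MName}.
No dependency enlarges {MName}, so (MName)⁺ = {MName}.
The closure contains neither all of Project1 = {MName, MgrID, Budget} nor all of Project2 = {MName, Start}, so the common attributes are not a superkey of either fragment. The join is lossy.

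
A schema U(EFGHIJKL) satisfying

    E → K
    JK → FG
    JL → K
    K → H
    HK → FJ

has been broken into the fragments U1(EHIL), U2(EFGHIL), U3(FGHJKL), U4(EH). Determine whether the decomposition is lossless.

No

Chase test. Columns are EFGHIJKL; row i has aⱼ where attribute j ∈ Ui, else bᵢⱼ.
Initial tableau (one row per fragment):
  row 1: a1 b12 b13 a4 a5 b16 b17 a8
  row 2: a1 a2 a3 a4 a5 b26 b27 a8
  row 3: b31 a2 a3 a4 b35 a6 a7 a8
  row 4: a1 b42 b43 a4 b45 b46 b47 b48
Rows 1 and 2 agree on E; apply E→K and equate their K entries.
Rows 1 and 4 agree on E; apply E→K and equate their K entries.
Rows 1 and 2 agree on HK; apply HK→FJ and equate their FJ entries.
Rows 1 and 4 agree on HK; apply HK→FJ and equate their FJ entries.
Rows 1 and 2 agree on JK; apply JK→FG and equate their FG entries.
Rows 1 and 4 agree on JK; apply JK→FG and equate their FG entries.
No row becomes fully distinguished — the join is lossy.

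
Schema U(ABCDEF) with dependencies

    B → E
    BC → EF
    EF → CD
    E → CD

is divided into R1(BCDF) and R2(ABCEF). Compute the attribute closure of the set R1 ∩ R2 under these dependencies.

R1 ∩ R2 = {BCF}.
B → E applies, adding E
EF → CD applies, adding D
Closure: {BCDEF}.

BCDEF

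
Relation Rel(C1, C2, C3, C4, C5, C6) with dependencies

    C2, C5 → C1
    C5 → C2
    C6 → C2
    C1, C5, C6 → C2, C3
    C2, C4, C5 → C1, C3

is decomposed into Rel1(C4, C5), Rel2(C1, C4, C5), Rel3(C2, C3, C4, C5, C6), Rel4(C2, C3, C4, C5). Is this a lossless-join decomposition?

Yes

Chase test. Columns are C1, C2, C3, C4, C5, C6; row i has aⱼ where attribute j ∈ Reli, else bᵢⱼ.
Initial tableau (one row per fragment):
  row 1: b11 b12 b13 a4 a5 b16
  row 2: a1 b22 b23 a4 a5 b26
  row 3: b31 a2 a3 a4 a5 a6
  row 4: b41 a2 a3 a4 a5 b46
Rows 3 and 4 agree on C2, C5; apply C2, C5→C1 and equate their C1 entries.
Rows 1 and 2 agree on C5; apply C5→C2 and equate their C2 entries.
Rows 1 and 3 agree on C5; apply C5→C2 and equate their C2 entries.
Rows 1 and 2 agree on C2, C4, C5; apply C2, C4, C5→C1, C3 and equate their C1, C3 entries.
Rows 1 and 3 agree on C2, C4, C5; apply C2, C4, C5→C1, C3 and equate their C1, C3 entries.
Row 3 is now all distinguished symbols — the join is lossless.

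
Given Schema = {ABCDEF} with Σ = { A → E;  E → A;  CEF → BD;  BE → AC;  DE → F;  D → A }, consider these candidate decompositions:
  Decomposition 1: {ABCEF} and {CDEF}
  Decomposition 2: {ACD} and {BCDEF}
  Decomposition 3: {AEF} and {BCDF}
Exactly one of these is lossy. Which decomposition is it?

Decomposition 3

Decomposition 1: common = {CEF}, closure = {ABCDEF} → lossless.
Decomposition 2: common = {CD}, closure = {ABCDEF} → lossless.
Decomposition 3: common = {F}, closure = {F} → lossy.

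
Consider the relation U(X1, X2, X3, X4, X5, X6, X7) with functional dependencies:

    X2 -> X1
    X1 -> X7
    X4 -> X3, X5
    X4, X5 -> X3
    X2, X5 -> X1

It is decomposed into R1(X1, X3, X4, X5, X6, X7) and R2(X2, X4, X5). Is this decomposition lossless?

No

Common attributes: R1 ∩ R2 = {X4, X5}.
Closure of {X4, X5}: X4 → X3, X5 applies, adding X3. So (X4, X5)⁺ = {X3, X4, X5}.
The closure contains neither all of R1 = {X1, X3, X4, X5, X6, X7} nor all of R2 = {X2, X4, X5}, so the common attributes are not a superkey of either fragment. The join is lossy.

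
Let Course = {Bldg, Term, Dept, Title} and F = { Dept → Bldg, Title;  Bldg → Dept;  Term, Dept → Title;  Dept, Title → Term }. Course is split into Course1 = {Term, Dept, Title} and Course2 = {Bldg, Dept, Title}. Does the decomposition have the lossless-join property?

Yes

Common attributes: Course1 ∩ Course2 = {Dept, Title}.
Closure of {Dept, Title}: Dept → Bldg, Title applies, adding Bldg; Dept, Title → Term applies, adding Term. So (Dept, Title)⁺ = {Bldg, Term, Dept, Title}.
This closure contains every attribute of Course1, so Course1 ∩ Course2 → Course1. The join is lossless.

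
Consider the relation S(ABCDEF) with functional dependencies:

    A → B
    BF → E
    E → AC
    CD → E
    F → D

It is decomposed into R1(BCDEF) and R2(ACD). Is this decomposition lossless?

Yes

Common attributes: R1 ∩ R2 = {CD}.
Closure of {CD}: CD → E applies, adding E; E → AC applies, adding A; A → B applies, adding B. So (CD)⁺ = {ABCDE}.
This closure contains every attribute of R2, so R1 ∩ R2 → R2. The join is lossless.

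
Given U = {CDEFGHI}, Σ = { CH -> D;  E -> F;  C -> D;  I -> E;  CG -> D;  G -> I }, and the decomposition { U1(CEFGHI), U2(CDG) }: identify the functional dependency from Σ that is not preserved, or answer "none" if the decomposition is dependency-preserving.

none

CH → D: restricted closure across fragments reaches D.
E → F lies within U1.
C → D lies within U2.
I → E lies within U1.
CG → D lies within U2.
G → I lies within U1.
Every dependency is enforceable on the fragments, so the decomposition is dependency-preserving.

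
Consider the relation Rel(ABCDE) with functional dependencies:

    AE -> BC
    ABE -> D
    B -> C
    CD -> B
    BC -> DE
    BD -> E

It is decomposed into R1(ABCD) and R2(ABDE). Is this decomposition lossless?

Yes

Common attributes: R1 ∩ R2 = {ABD}.
Closure of {ABD}: B → C applies, adding C; BC → DE applies, adding E. So (ABD)⁺ = {ABCDE}.
This closure contains every attribute of R1, so R1 ∩ R2 → R1. The join is lossless.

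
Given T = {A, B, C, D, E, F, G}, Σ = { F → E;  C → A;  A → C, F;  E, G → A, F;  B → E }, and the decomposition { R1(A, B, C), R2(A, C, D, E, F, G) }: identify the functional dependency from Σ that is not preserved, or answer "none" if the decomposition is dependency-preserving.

B → E

Check B → E: no single fragment contains all of {B, E}, and the restricted closure of {B} across the fragments never reaches {E}.
F → E is preserved.
C → A is preserved.
A → C, F is preserved.
E, G → A, F is preserved.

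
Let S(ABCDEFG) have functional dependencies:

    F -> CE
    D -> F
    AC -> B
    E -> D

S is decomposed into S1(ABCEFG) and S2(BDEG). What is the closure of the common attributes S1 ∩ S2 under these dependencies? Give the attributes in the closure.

S1 ∩ S2 = {BEG}.
E → D applies, adding D
D → F applies, adding F
F → CE applies, adding C
Closure: {BCDEFG}.

BCDEFG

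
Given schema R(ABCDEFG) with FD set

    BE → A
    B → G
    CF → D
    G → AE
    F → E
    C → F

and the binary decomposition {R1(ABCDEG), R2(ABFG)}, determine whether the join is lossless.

Common attributes: R1 ∩ R2 = {ABG}.
Closure of {ABG}: G → AE applies, adding E. So (ABG)⁺ = {ABEG}.
The closure contains neither all of R1 = {ABCDEG} nor all of R2 = {ABFG}, so the common attributes are not a superkey of either fragment. The join is lossy.

No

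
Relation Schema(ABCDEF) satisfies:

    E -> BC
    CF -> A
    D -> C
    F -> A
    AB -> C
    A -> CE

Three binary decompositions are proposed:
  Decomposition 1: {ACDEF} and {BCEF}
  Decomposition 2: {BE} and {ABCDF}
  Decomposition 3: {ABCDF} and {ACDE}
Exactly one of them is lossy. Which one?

Decomposition 1: common = {CEF}, closure = {ABCEF} → lossless.
Decomposition 2: common = {B}, closure = {B} → lossy.
Decomposition 3: common = {ACD}, closure = {ABCDE} → lossless.

Decomposition 2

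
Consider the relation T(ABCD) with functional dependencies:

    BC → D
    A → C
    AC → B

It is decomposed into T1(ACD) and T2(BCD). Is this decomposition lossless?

No

Common attributes: T1 ∩ T2 = {CD}.
No dependency enlarges {CD}, so (CD)⁺ = {CD}.
The closure contains neither all of T1 = {ACD} nor all of T2 = {BCD}, so the common attributes are not a superkey of either fragment. The join is lossy.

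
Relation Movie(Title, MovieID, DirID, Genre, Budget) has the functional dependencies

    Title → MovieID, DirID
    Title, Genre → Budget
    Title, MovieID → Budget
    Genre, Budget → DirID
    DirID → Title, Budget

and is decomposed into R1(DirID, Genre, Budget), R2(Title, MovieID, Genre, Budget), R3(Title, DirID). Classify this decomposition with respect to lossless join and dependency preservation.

lossless and dependency-preserving

Lossless test (chase): Rows 2 and 3 agree on Title; apply Title→MovieID, DirID and equate their MovieID, DirID entries. Rows 2 and 3 agree on Title, MovieID; apply Title, MovieID→Budget and equate their Budget entries. Rows 1 and 2 agree on DirID; apply DirID→Title, Budget and equate their Title, Budget entries. Rows 1 and 2 agree on Title; apply Title→MovieID, DirID and equate their MovieID, DirID entries. Row 1 is now all distinguished symbols — the join is lossless.
Dependency preservation: Title → MovieID, DirID; DirID → Title, Budget are not contained in any single fragment, but the restricted closure of each left-hand side across the fragments still reaches the right-hand side; the remaining FDs each lie inside some fragment. All dependencies are preserved.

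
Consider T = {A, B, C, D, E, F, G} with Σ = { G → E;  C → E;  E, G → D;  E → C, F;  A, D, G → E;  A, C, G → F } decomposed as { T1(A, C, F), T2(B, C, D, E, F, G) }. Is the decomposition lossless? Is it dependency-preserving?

Lossless test: (C, F)⁺ = {C, E, F}, which is a superkey of neither fragment — lossy.
Dependency preservation: A, D, G → E; A, C, G → F are not contained in any single fragment, but the restricted closure of each left-hand side across the fragments still reaches the right-hand side; the remaining FDs each lie inside some fragment. All dependencies are preserved.

lossy but dependency-preserving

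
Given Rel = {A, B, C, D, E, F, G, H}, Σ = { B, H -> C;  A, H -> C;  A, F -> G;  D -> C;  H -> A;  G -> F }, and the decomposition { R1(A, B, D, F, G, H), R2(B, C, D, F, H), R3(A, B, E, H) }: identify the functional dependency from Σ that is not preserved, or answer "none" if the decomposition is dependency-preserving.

none

B, H → C lies within R2.
A, H → C: restricted closure across fragments reaches C.
A, F → G lies within R1.
D → C lies within R2.
H → A lies within R1.
G → F lies within R1.
Every dependency is enforceable on the fragments, so the decomposition is dependency-preserving.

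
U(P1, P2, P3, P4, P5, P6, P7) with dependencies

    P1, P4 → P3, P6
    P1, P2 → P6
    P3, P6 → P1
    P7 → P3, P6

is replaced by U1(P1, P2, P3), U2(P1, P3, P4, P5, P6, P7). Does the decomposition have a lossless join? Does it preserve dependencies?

Lossless test: (P1, P3)⁺ = {P1, P3}, which is a superkey of neither fragment — lossy.
Dependency preservation: the restricted closure of {P1, P2} across the fragments never reaches {P6}, so P1, P2 → P6 cannot be enforced without a join — not preserved.

lossy and not dependency-preserving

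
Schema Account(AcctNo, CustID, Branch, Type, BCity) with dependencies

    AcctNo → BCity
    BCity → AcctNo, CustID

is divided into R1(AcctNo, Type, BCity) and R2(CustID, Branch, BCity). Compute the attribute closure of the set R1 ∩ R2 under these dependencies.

AcctNo, CustID, BCity

R1 ∩ R2 = {BCity}.
BCity → AcctNo, CustID applies, adding AcctNo, CustID
Closure: {AcctNo, CustID, BCity}.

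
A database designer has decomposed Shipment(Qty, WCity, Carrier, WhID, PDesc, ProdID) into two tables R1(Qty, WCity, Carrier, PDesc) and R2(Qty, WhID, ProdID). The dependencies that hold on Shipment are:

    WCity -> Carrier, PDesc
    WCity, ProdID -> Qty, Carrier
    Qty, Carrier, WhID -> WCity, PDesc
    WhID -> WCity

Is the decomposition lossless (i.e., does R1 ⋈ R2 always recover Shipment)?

No

Common attributes: R1 ∩ R2 = {Qty}.
No dependency enlarges {Qty}, so (Qty)⁺ = {Qty}.
The closure contains neither all of R1 = {Qty, WCity, Carrier, PDesc} nor all of R2 = {Qty, WhID, ProdID}, so the common attributes are not a superkey of either fragment. The join is lossy.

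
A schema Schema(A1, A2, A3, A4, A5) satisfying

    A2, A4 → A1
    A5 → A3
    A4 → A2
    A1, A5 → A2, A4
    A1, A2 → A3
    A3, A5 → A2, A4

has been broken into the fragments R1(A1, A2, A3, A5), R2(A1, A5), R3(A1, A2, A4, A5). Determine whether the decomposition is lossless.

Yes

Chase test. Columns are A1, A2, A3, A4, A5; row i has aⱼ where attribute j ∈ Ri, else bᵢⱼ.
Initial tableau (one row per fragment):
  row 1: a1 a2 a3 b14 a5
  row 2: a1 b22 b23 b24 a5
  row 3: a1 a2 b33 a4 a5
Rows 1 and 2 agree on A5; apply A5→A3 and equate their A3 entries.
Rows 1 and 3 agree on A5; apply A5→A3 and equate their A3 entries.
Rows 1 and 2 agree on A1, A5; apply A1, A5→A2, A4 and equate their A2, A4 entries.
Rows 1 and 3 agree on A1, A5; apply A1, A5→A2, A4 and equate their A2, A4 entries.
Row 1 is now all distinguished symbols — the join is lossless.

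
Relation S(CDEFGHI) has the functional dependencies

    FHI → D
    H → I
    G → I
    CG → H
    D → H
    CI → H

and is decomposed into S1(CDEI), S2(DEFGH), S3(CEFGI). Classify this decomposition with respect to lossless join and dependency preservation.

lossless but not dependency-preserving

Lossless test (chase): Rows 2 and 3 agree on G; apply G→I and equate their I entries. Rows 1 and 2 agree on D; apply D→H and equate their H entries. Rows 1 and 3 agree on CI; apply CI→H and equate their H entries. Rows 2 and 3 agree on FHI; apply FHI→D and equate their D entries. Row 3 is now all distinguished symbols — the join is lossless.
Dependency preservation: the restricted closure of {H} across the fragments never reaches {I}, so H → I cannot be enforced without a join — not preserved.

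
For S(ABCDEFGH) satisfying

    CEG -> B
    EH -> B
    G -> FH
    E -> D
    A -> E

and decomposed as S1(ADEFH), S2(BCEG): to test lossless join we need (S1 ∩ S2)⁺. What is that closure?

S1 ∩ S2 = {E}.
E → D applies, adding D
Closure: {DE}.

DE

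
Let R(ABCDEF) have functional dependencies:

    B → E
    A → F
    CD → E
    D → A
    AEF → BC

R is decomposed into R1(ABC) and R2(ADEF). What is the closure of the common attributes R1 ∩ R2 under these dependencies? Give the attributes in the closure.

AF

R1 ∩ R2 = {A}.
A → F applies, adding F
Closure: {AF}.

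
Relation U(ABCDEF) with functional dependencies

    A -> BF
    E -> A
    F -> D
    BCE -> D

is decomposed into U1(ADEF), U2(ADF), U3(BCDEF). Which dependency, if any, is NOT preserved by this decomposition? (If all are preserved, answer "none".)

A -> BF

Check A → BF: no single fragment contains all of {ABF}, and the restricted closure of {A} across the fragments never reaches {BF}.
E → A is preserved.
F → D is preserved.
BCE → D is preserved.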